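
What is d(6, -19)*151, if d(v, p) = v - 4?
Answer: 302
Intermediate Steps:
d(v, p) = -4 + v
d(6, -19)*151 = (-4 + 6)*151 = 2*151 = 302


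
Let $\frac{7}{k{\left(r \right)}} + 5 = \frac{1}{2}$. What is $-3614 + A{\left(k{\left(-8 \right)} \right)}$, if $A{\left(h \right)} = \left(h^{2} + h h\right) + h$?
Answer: $- \frac{292468}{81} \approx -3610.7$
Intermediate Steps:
$k{\left(r \right)} = - \frac{14}{9}$ ($k{\left(r \right)} = \frac{7}{-5 + \frac{1}{2}} = \frac{7}{- \frac{9}{2}} = 7 \left(- \frac{2}{9}\right) = - \frac{14}{9}$)
$A{\left(h \right)} = h + 2 h^{2}$ ($A{\left(h \right)} = \left(h^{2} + h^{2}\right) + h = 2 h^{2} + h = h + 2 h^{2}$)
$-3614 + A{\left(k{\left(-8 \right)} \right)} = -3614 - \frac{14 \left(1 + 2 \left(- \frac{14}{9}\right)\right)}{9} = -3614 - \frac{14 \left(1 - \frac{28}{9}\right)}{9} = -3614 - - \frac{266}{81} = -3614 + \frac{266}{81} = - \frac{292468}{81}$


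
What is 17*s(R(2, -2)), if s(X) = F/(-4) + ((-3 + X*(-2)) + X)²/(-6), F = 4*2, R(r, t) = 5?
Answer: -646/3 ≈ -215.33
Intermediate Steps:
F = 8
s(X) = -2 - (-3 - X)²/6 (s(X) = 8/(-4) + ((-3 + X*(-2)) + X)²/(-6) = 8*(-¼) + ((-3 - 2*X) + X)²*(-⅙) = -2 + (-3 - X)²*(-⅙) = -2 - (-3 - X)²/6)
17*s(R(2, -2)) = 17*(-2 - (3 + 5)²/6) = 17*(-2 - ⅙*8²) = 17*(-2 - ⅙*64) = 17*(-2 - 32/3) = 17*(-38/3) = -646/3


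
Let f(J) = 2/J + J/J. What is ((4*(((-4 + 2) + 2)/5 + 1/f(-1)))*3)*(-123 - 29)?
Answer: 1824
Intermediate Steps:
f(J) = 1 + 2/J (f(J) = 2/J + 1 = 1 + 2/J)
((4*(((-4 + 2) + 2)/5 + 1/f(-1)))*3)*(-123 - 29) = ((4*(((-4 + 2) + 2)/5 + 1/((2 - 1)/(-1))))*3)*(-123 - 29) = ((4*((-2 + 2)*(⅕) + 1/(-1*1)))*3)*(-152) = ((4*(0*(⅕) + 1/(-1)))*3)*(-152) = ((4*(0 + 1*(-1)))*3)*(-152) = ((4*(0 - 1))*3)*(-152) = ((4*(-1))*3)*(-152) = -4*3*(-152) = -12*(-152) = 1824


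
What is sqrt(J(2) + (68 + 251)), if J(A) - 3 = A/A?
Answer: sqrt(323) ≈ 17.972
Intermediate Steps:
J(A) = 4 (J(A) = 3 + A/A = 3 + 1 = 4)
sqrt(J(2) + (68 + 251)) = sqrt(4 + (68 + 251)) = sqrt(4 + 319) = sqrt(323)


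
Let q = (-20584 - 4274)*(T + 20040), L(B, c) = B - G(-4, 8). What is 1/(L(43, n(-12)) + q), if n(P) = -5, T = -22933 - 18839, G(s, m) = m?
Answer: 1/540214091 ≈ 1.8511e-9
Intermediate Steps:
T = -41772
L(B, c) = -8 + B (L(B, c) = B - 1*8 = B - 8 = -8 + B)
q = 540214056 (q = (-20584 - 4274)*(-41772 + 20040) = -24858*(-21732) = 540214056)
1/(L(43, n(-12)) + q) = 1/((-8 + 43) + 540214056) = 1/(35 + 540214056) = 1/540214091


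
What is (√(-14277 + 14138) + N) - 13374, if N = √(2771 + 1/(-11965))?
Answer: -13374 + √396699742510/11965 + I*√139 ≈ -13321.0 + 11.79*I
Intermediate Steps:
N = √396699742510/11965 (N = √(2771 - 1/11965) = √(33155014/11965) = √396699742510/11965 ≈ 52.640)
(√(-14277 + 14138) + N) - 13374 = (√(-14277 + 14138) + √396699742510/11965) - 13374 = (√(-139) + √396699742510/11965) - 13374 = (I*√139 + √396699742510/11965) - 13374 = (√396699742510/11965 + I*√139) - 13374 = -13374 + √396699742510/11965 + I*√139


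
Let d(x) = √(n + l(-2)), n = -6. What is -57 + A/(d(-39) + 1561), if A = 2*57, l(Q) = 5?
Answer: -69357600/1218361 - 57*I/1218361 ≈ -56.927 - 4.6784e-5*I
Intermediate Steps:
d(x) = I (d(x) = √(-6 + 5) = √(-1) = I)
A = 114
-57 + A/(d(-39) + 1561) = -57 + 114/(I + 1561) = -57 + 114/(1561 + I) = -57 + ((1561 - I)/2436722)*114 = -57 + 57*(1561 - I)/1218361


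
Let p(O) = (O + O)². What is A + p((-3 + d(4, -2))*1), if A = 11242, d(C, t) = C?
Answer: 11246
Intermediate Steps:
p(O) = 4*O² (p(O) = (2*O)² = 4*O²)
A + p((-3 + d(4, -2))*1) = 11242 + 4*((-3 + 4)*1)² = 11242 + 4*(1*1)² = 11242 + 4*1² = 11242 + 4*1 = 11242 + 4 = 11246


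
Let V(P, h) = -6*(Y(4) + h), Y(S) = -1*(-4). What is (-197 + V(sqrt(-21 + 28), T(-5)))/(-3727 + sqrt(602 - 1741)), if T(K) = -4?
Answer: 734219/13891668 + 197*I*sqrt(1139)/13891668 ≈ 0.052853 + 0.0004786*I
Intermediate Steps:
Y(S) = 4
V(P, h) = -24 - 6*h (V(P, h) = -6*(4 + h) = -24 - 6*h)
(-197 + V(sqrt(-21 + 28), T(-5)))/(-3727 + sqrt(602 - 1741)) = (-197 + (-24 - 6*(-4)))/(-3727 + sqrt(602 - 1741)) = (-197 + (-24 + 24))/(-3727 + sqrt(-1139)) = (-197 + 0)/(-3727 + I*sqrt(1139)) = -197/(-3727 + I*sqrt(1139))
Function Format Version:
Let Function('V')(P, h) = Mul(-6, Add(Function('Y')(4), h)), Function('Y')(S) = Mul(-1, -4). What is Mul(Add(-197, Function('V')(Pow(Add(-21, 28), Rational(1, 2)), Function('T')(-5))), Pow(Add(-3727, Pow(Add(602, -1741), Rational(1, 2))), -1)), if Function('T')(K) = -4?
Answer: Add(Rational(734219, 13891668), Mul(Rational(197, 13891668), I, Pow(1139, Rational(1, 2)))) ≈ Add(0.052853, Mul(0.00047860, I))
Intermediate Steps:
Function('Y')(S) = 4
Function('V')(P, h) = Add(-24, Mul(-6, h)) (Function('V')(P, h) = Mul(-6, Add(4, h)) = Add(-24, Mul(-6, h)))
Mul(Add(-197, Function('V')(Pow(Add(-21, 28), Rational(1, 2)), Function('T')(-5))), Pow(Add(-3727, Pow(Add(602, -1741), Rational(1, 2))), -1)) = Mul(Add(-197, Add(-24, Mul(-6, -4))), Pow(Add(-3727, Pow(Add(602, -1741), Rational(1, 2))), -1)) = Mul(Add(-197, Add(-24, 24)), Pow(Add(-3727, Pow(-1139, Rational(1, 2))), -1)) = Mul(Add(-197, 0), Pow(Add(-3727, Mul(I, Pow(1139, Rational(1, 2)))), -1)) = Mul(-197, Pow(Add(-3727, Mul(I, Pow(1139, Rational(1, 2)))), -1))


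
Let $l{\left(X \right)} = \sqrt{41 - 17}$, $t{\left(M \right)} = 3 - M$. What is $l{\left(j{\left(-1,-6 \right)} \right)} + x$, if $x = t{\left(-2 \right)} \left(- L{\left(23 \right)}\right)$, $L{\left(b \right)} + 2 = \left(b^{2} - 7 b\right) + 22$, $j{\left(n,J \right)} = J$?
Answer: $-1940 + 2 \sqrt{6} \approx -1935.1$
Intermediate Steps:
$L{\left(b \right)} = 20 + b^{2} - 7 b$ ($L{\left(b \right)} = -2 + \left(\left(b^{2} - 7 b\right) + 22\right) = -2 + \left(22 + b^{2} - 7 b\right) = 20 + b^{2} - 7 b$)
$l{\left(X \right)} = 2 \sqrt{6}$ ($l{\left(X \right)} = \sqrt{24} = 2 \sqrt{6}$)
$x = -1940$ ($x = \left(3 - -2\right) \left(- (20 + 23^{2} - 161)\right) = \left(3 + 2\right) \left(- (20 + 529 - 161)\right) = 5 \left(\left(-1\right) 388\right) = 5 \left(-388\right) = -1940$)
$l{\left(j{\left(-1,-6 \right)} \right)} + x = 2 \sqrt{6} - 1940 = -1940 + 2 \sqrt{6}$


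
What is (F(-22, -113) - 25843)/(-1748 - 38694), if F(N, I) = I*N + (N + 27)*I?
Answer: 11961/20221 ≈ 0.59151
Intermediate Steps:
F(N, I) = I*N + I*(27 + N) (F(N, I) = I*N + (27 + N)*I = I*N + I*(27 + N))
(F(-22, -113) - 25843)/(-1748 - 38694) = (-113*(27 + 2*(-22)) - 25843)/(-1748 - 38694) = (-113*(27 - 44) - 25843)/(-40442) = (-113*(-17) - 25843)*(-1/40442) = (1921 - 25843)*(-1/40442) = -23922*(-1/40442) = 11961/20221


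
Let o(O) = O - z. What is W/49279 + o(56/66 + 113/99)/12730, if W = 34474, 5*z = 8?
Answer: 217242250747/310524226650 ≈ 0.69960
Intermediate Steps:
z = 8/5 (z = (⅕)*8 = 8/5 ≈ 1.6000)
o(O) = -8/5 + O (o(O) = O - 1*8/5 = O - 8/5 = -8/5 + O)
W/49279 + o(56/66 + 113/99)/12730 = 34474/49279 + (-8/5 + (56/66 + 113/99))/12730 = 34474*(1/49279) + (-8/5 + (56*(1/66) + 113*(1/99)))*(1/12730) = 34474/49279 + (-8/5 + (28/33 + 113/99))*(1/12730) = 34474/49279 + (-8/5 + 197/99)*(1/12730) = 34474/49279 + (193/495)*(1/12730) = 34474/49279 + 193/6301350 = 217242250747/310524226650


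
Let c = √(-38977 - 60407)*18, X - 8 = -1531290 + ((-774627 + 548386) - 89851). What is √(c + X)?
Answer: √(-1847374 + 36*I*√24846) ≈ 2.088 + 1359.2*I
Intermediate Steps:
X = -1847374 (X = 8 + (-1531290 + ((-774627 + 548386) - 89851)) = 8 + (-1531290 + (-226241 - 89851)) = 8 + (-1531290 - 316092) = 8 - 1847382 = -1847374)
c = 36*I*√24846 (c = √(-99384)*18 = (2*I*√24846)*18 = 36*I*√24846 ≈ 5674.5*I)
√(c + X) = √(36*I*√24846 - 1847374) = √(-1847374 + 36*I*√24846)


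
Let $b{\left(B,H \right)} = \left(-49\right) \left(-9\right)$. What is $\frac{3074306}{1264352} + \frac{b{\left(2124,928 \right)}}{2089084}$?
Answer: $\frac{802880131867}{330167191696} \approx 2.4317$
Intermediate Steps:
$b{\left(B,H \right)} = 441$
$\frac{3074306}{1264352} + \frac{b{\left(2124,928 \right)}}{2089084} = \frac{3074306}{1264352} + \frac{441}{2089084} = 3074306 \cdot \frac{1}{1264352} + 441 \cdot \frac{1}{2089084} = \frac{1537153}{632176} + \frac{441}{2089084} = \frac{802880131867}{330167191696}$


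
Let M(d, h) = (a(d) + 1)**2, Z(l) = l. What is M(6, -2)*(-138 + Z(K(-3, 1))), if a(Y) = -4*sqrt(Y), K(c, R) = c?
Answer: -13677 + 1128*sqrt(6) ≈ -10914.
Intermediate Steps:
M(d, h) = (1 - 4*sqrt(d))**2 (M(d, h) = (-4*sqrt(d) + 1)**2 = (1 - 4*sqrt(d))**2)
M(6, -2)*(-138 + Z(K(-3, 1))) = (-1 + 4*sqrt(6))**2*(-138 - 3) = (-1 + 4*sqrt(6))**2*(-141) = -141*(-1 + 4*sqrt(6))**2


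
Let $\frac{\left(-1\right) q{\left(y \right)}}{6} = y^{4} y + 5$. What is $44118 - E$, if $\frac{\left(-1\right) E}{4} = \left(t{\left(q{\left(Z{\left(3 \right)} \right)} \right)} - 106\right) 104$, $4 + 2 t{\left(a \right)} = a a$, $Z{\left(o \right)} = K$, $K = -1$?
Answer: $118998$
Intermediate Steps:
$Z{\left(o \right)} = -1$
$q{\left(y \right)} = -30 - 6 y^{5}$ ($q{\left(y \right)} = - 6 \left(y^{4} y + 5\right) = - 6 \left(y^{5} + 5\right) = - 6 \left(5 + y^{5}\right) = -30 - 6 y^{5}$)
$t{\left(a \right)} = -2 + \frac{a^{2}}{2}$ ($t{\left(a \right)} = -2 + \frac{a a}{2} = -2 + \frac{a^{2}}{2}$)
$E = -74880$ ($E = - 4 \left(\left(-2 + \frac{\left(-30 - 6 \left(-1\right)^{5}\right)^{2}}{2}\right) - 106\right) 104 = - 4 \left(\left(-2 + \frac{\left(-30 - -6\right)^{2}}{2}\right) - 106\right) 104 = - 4 \left(\left(-2 + \frac{\left(-30 + 6\right)^{2}}{2}\right) - 106\right) 104 = - 4 \left(\left(-2 + \frac{\left(-24\right)^{2}}{2}\right) - 106\right) 104 = - 4 \left(\left(-2 + \frac{1}{2} \cdot 576\right) - 106\right) 104 = - 4 \left(\left(-2 + 288\right) - 106\right) 104 = - 4 \left(286 - 106\right) 104 = - 4 \cdot 180 \cdot 104 = \left(-4\right) 18720 = -74880$)
$44118 - E = 44118 - -74880 = 44118 + 74880 = 118998$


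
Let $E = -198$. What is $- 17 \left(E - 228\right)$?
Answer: $7242$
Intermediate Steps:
$- 17 \left(E - 228\right) = - 17 \left(-198 - 228\right) = \left(-17\right) \left(-426\right) = 7242$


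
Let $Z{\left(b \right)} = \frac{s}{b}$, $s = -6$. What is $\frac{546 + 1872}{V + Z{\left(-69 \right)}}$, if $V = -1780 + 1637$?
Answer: $- \frac{55614}{3287} \approx -16.919$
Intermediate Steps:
$Z{\left(b \right)} = - \frac{6}{b}$
$V = -143$
$\frac{546 + 1872}{V + Z{\left(-69 \right)}} = \frac{546 + 1872}{-143 - \frac{6}{-69}} = \frac{2418}{-143 - - \frac{2}{23}} = \frac{2418}{-143 + \frac{2}{23}} = \frac{2418}{- \frac{3287}{23}} = 2418 \left(- \frac{23}{3287}\right) = - \frac{55614}{3287}$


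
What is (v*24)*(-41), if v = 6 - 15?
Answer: 8856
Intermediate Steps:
v = -9
(v*24)*(-41) = -9*24*(-41) = -216*(-41) = 8856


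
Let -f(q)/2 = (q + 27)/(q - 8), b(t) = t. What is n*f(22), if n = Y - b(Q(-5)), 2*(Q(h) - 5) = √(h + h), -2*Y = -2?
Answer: 28 + 7*I*√10/2 ≈ 28.0 + 11.068*I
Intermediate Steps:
Y = 1 (Y = -½*(-2) = 1)
Q(h) = 5 + √2*√h/2 (Q(h) = 5 + √(h + h)/2 = 5 + √(2*h)/2 = 5 + (√2*√h)/2 = 5 + √2*√h/2)
n = -4 - I*√10/2 (n = 1 - (5 + √2*√(-5)/2) = 1 - (5 + √2*(I*√5)/2) = 1 - (5 + I*√10/2) = 1 + (-5 - I*√10/2) = -4 - I*√10/2 ≈ -4.0 - 1.5811*I)
f(q) = -2*(27 + q)/(-8 + q) (f(q) = -2*(q + 27)/(q - 8) = -2*(27 + q)/(-8 + q))
n*f(22) = (-4 - I*√10/2)*(2*(-27 - 1*22)/(-8 + 22)) = (-4 - I*√10/2)*(2*(-27 - 22)/14) = (-4 - I*√10/2)*(2*(1/14)*(-49)) = (-4 - I*√10/2)*(-7) = 28 + 7*I*√10/2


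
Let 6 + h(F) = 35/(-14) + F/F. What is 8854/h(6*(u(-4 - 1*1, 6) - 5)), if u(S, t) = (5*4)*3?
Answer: -17708/15 ≈ -1180.5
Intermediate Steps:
u(S, t) = 60 (u(S, t) = 20*3 = 60)
h(F) = -15/2 (h(F) = -6 + (35/(-14) + F/F) = -6 + (35*(-1/14) + 1) = -6 + (-5/2 + 1) = -6 - 3/2 = -15/2)
8854/h(6*(u(-4 - 1*1, 6) - 5)) = 8854/(-15/2) = 8854*(-2/15) = -17708/15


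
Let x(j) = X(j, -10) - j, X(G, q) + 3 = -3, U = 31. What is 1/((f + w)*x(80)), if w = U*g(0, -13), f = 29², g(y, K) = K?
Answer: -1/37668 ≈ -2.6548e-5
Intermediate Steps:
X(G, q) = -6 (X(G, q) = -3 - 3 = -6)
f = 841
w = -403 (w = 31*(-13) = -403)
x(j) = -6 - j
1/((f + w)*x(80)) = 1/((841 - 403)*(-6 - 1*80)) = 1/(438*(-6 - 80)) = (1/438)/(-86) = (1/438)*(-1/86) = -1/37668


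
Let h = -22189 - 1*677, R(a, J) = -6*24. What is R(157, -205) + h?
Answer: -23010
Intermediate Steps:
R(a, J) = -144
h = -22866 (h = -22189 - 677 = -22866)
R(157, -205) + h = -144 - 22866 = -23010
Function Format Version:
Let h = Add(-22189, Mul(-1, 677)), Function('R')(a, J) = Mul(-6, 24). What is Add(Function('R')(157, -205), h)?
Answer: -23010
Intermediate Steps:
Function('R')(a, J) = -144
h = -22866 (h = Add(-22189, -677) = -22866)
Add(Function('R')(157, -205), h) = Add(-144, -22866) = -23010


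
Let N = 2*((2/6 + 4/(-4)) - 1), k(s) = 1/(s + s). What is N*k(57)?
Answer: -5/171 ≈ -0.029240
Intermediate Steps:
k(s) = 1/(2*s)
N = -10/3 (N = 2*((2*(⅙) + 4*(-¼)) - 1) = 2*((⅓ - 1) - 1) = 2*(-⅔ - 1) = 2*(-5/3) = -10/3 ≈ -3.3333)
N*k(57) = -5/(3*57) = -10/3*1/114 = -5/171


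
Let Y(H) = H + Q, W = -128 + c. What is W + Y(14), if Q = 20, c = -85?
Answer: -179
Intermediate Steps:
W = -213 (W = -128 - 85 = -213)
Y(H) = 20 + H (Y(H) = H + 20 = 20 + H)
W + Y(14) = -213 + (20 + 14) = -213 + 34 = -179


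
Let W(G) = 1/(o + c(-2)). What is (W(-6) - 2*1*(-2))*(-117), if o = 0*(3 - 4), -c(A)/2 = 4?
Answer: -3627/8 ≈ -453.38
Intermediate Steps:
c(A) = -8 (c(A) = -2*4 = -8)
o = 0 (o = 0*(-1) = 0)
W(G) = -⅛ (W(G) = 1/(0 - 8) = 1/(-8) = -⅛)
(W(-6) - 2*1*(-2))*(-117) = (-⅛ - 2*1*(-2))*(-117) = (-⅛ - 2*(-2))*(-117) = (-⅛ + 4)*(-117) = (31/8)*(-117) = -3627/8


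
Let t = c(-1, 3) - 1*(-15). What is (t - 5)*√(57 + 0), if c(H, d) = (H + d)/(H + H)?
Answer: 9*√57 ≈ 67.948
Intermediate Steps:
c(H, d) = (H + d)/(2*H) (c(H, d) = (H + d)/((2*H)) = (H + d)*(1/(2*H)) = (H + d)/(2*H))
t = 14 (t = (½)*(-1 + 3)/(-1) - 1*(-15) = (½)*(-1)*2 + 15 = -1 + 15 = 14)
(t - 5)*√(57 + 0) = (14 - 5)*√(57 + 0) = 9*√57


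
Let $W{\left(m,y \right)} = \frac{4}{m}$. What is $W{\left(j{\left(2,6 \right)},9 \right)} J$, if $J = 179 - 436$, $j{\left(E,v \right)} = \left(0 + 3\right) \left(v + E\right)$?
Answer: $- \frac{257}{6} \approx -42.833$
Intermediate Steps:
$j{\left(E,v \right)} = 3 E + 3 v$ ($j{\left(E,v \right)} = 3 \left(E + v\right) = 3 E + 3 v$)
$J = -257$
$W{\left(j{\left(2,6 \right)},9 \right)} J = \frac{4}{3 \cdot 2 + 3 \cdot 6} \left(-257\right) = \frac{4}{6 + 18} \left(-257\right) = \frac{4}{24} \left(-257\right) = 4 \cdot \frac{1}{24} \left(-257\right) = \frac{1}{6} \left(-257\right) = - \frac{257}{6}$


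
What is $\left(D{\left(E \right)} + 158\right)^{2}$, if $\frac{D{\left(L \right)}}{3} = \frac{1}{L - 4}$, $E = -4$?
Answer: $\frac{1590121}{64} \approx 24846.0$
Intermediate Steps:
$D{\left(L \right)} = \frac{3}{-4 + L}$ ($D{\left(L \right)} = \frac{3}{L - 4} = \frac{3}{-4 + L}$)
$\left(D{\left(E \right)} + 158\right)^{2} = \left(\frac{3}{-4 - 4} + 158\right)^{2} = \left(\frac{3}{-8} + 158\right)^{2} = \left(3 \left(- \frac{1}{8}\right) + 158\right)^{2} = \left(- \frac{3}{8} + 158\right)^{2} = \left(\frac{1261}{8}\right)^{2} = \frac{1590121}{64}$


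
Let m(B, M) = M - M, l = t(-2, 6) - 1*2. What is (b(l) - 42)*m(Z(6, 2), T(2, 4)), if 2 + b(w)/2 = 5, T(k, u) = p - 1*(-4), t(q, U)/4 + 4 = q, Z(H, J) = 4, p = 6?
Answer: 0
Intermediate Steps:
t(q, U) = -16 + 4*q
l = -26 (l = (-16 + 4*(-2)) - 1*2 = (-16 - 8) - 2 = -24 - 2 = -26)
T(k, u) = 10 (T(k, u) = 6 - 1*(-4) = 6 + 4 = 10)
m(B, M) = 0
b(w) = 6 (b(w) = -4 + 2*5 = -4 + 10 = 6)
(b(l) - 42)*m(Z(6, 2), T(2, 4)) = (6 - 42)*0 = -36*0 = 0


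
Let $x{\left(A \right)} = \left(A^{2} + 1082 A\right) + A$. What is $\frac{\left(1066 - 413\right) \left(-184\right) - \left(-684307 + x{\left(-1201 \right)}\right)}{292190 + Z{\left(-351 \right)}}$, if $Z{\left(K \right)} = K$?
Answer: $\frac{422437}{291839} \approx 1.4475$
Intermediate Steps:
$x{\left(A \right)} = A^{2} + 1083 A$
$\frac{\left(1066 - 413\right) \left(-184\right) - \left(-684307 + x{\left(-1201 \right)}\right)}{292190 + Z{\left(-351 \right)}} = \frac{\left(1066 - 413\right) \left(-184\right) + \left(684307 - - 1201 \left(1083 - 1201\right)\right)}{292190 - 351} = \frac{653 \left(-184\right) + \left(684307 - \left(-1201\right) \left(-118\right)\right)}{291839} = \left(-120152 + \left(684307 - 141718\right)\right) \frac{1}{291839} = \left(-120152 + 542589\right) \frac{1}{291839} = 422437 \cdot \frac{1}{291839} = \frac{422437}{291839}$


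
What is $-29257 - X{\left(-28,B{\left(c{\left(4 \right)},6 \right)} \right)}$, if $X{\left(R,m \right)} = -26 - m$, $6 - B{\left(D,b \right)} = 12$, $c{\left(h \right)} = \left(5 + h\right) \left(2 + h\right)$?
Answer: $-29237$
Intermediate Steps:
$c{\left(h \right)} = \left(2 + h\right) \left(5 + h\right)$
$B{\left(D,b \right)} = -6$ ($B{\left(D,b \right)} = 6 - 12 = -6$)
$-29257 - X{\left(-28,B{\left(c{\left(4 \right)},6 \right)} \right)} = -29257 - \left(-26 - -6\right) = -29257 - \left(-26 + 6\right) = -29257 - -20 = -29257 + 20 = -29237$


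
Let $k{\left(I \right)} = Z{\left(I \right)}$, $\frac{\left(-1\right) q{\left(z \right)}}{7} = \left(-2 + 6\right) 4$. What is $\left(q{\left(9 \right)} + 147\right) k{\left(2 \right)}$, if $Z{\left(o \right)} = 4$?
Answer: $140$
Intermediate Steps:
$q{\left(z \right)} = -112$ ($q{\left(z \right)} = - 7 \left(-2 + 6\right) 4 = - 7 \cdot 4 \cdot 4 = \left(-7\right) 16 = -112$)
$k{\left(I \right)} = 4$
$\left(q{\left(9 \right)} + 147\right) k{\left(2 \right)} = \left(-112 + 147\right) 4 = 35 \cdot 4 = 140$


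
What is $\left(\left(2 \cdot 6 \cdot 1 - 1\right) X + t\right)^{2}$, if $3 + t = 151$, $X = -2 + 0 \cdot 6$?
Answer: $15876$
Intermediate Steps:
$X = -2$ ($X = -2 + 0 = -2$)
$t = 148$ ($t = -3 + 151 = 148$)
$\left(\left(2 \cdot 6 \cdot 1 - 1\right) X + t\right)^{2} = \left(\left(2 \cdot 6 \cdot 1 - 1\right) \left(-2\right) + 148\right)^{2} = \left(\left(12 \cdot 1 - 1\right) \left(-2\right) + 148\right)^{2} = \left(\left(12 - 1\right) \left(-2\right) + 148\right)^{2} = \left(11 \left(-2\right) + 148\right)^{2} = \left(-22 + 148\right)^{2} = 126^{2} = 15876$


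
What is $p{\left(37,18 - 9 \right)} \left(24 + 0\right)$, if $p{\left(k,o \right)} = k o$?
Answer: $7992$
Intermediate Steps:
$p{\left(37,18 - 9 \right)} \left(24 + 0\right) = 37 \left(18 - 9\right) \left(24 + 0\right) = 37 \left(18 - 9\right) 24 = 37 \cdot 9 \cdot 24 = 333 \cdot 24 = 7992$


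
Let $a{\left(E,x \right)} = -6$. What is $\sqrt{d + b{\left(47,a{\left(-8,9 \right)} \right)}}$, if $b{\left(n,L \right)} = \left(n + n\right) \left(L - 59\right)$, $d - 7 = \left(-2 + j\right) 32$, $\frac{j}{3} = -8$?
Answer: $i \sqrt{6935} \approx 83.277 i$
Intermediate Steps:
$j = -24$ ($j = 3 \left(-8\right) = -24$)
$d = -825$ ($d = 7 + \left(-2 - 24\right) 32 = 7 - 832 = -825$)
$b{\left(n,L \right)} = 2 n \left(-59 + L\right)$
$\sqrt{d + b{\left(47,a{\left(-8,9 \right)} \right)}} = \sqrt{-825 + 2 \cdot 47 \left(-59 - 6\right)} = \sqrt{-825 + 2 \cdot 47 \left(-65\right)} = \sqrt{-825 - 6110} = \sqrt{-6935} = i \sqrt{6935}$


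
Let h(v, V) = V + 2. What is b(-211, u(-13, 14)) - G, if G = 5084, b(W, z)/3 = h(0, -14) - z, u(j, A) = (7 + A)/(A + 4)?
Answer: -10247/2 ≈ -5123.5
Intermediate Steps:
u(j, A) = (7 + A)/(4 + A)
h(v, V) = 2 + V
b(W, z) = -36 - 3*z (b(W, z) = 3*((2 - 14) - z) = 3*(-12 - z) = -36 - 3*z)
b(-211, u(-13, 14)) - G = (-36 - 3*(7 + 14)/(4 + 14)) - 1*5084 = (-36 - 3*21/18) - 5084 = (-36 - 21/6) - 5084 = (-36 - 3*7/6) - 5084 = (-36 - 7/2) - 5084 = -79/2 - 5084 = -10247/2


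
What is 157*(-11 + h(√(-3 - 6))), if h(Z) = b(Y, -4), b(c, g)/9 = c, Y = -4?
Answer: -7379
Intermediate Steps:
b(c, g) = 9*c
h(Z) = -36 (h(Z) = 9*(-4) = -36)
157*(-11 + h(√(-3 - 6))) = 157*(-11 - 36) = 157*(-47) = -7379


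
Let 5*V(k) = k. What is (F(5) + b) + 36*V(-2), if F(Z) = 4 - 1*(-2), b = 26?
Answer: 88/5 ≈ 17.600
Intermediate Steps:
F(Z) = 6 (F(Z) = 4 + 2 = 6)
V(k) = k/5
(F(5) + b) + 36*V(-2) = (6 + 26) + 36*((1/5)*(-2)) = 32 + 36*(-2/5) = 32 - 72/5 = 88/5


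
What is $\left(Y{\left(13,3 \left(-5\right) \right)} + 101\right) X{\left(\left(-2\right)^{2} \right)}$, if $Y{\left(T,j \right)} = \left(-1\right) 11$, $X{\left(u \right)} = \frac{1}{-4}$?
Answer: $- \frac{45}{2} \approx -22.5$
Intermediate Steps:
$X{\left(u \right)} = - \frac{1}{4}$
$Y{\left(T,j \right)} = -11$
$\left(Y{\left(13,3 \left(-5\right) \right)} + 101\right) X{\left(\left(-2\right)^{2} \right)} = \left(-11 + 101\right) \left(- \frac{1}{4}\right) = 90 \left(- \frac{1}{4}\right) = - \frac{45}{2}$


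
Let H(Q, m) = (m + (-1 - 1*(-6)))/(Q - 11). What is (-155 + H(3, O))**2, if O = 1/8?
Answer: 99221521/4096 ≈ 24224.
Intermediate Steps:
O = 1/8 ≈ 0.12500
H(Q, m) = (5 + m)/(-11 + Q) (H(Q, m) = (m + (-1 + 6))/(-11 + Q) = (m + 5)/(-11 + Q) = (5 + m)/(-11 + Q))
(-155 + H(3, O))**2 = (-155 + (5 + 1/8)/(-11 + 3))**2 = (-155 + (41/8)/(-8))**2 = (-155 - 1/8*41/8)**2 = (-155 - 41/64)**2 = (-9961/64)**2 = 99221521/4096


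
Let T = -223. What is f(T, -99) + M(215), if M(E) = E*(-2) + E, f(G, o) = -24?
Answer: -239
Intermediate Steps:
M(E) = -E (M(E) = -2*E + E = -E)
f(T, -99) + M(215) = -24 - 1*215 = -24 - 215 = -239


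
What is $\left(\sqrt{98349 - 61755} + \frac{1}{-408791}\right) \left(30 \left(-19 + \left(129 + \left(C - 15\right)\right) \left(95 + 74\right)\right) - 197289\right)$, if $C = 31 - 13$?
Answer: $- \frac{471381}{408791} + 1414143 \sqrt{4066} \approx 9.0173 \cdot 10^{7}$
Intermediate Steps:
$C = 18$ ($C = 31 - 13 = 18$)
$\left(\sqrt{98349 - 61755} + \frac{1}{-408791}\right) \left(30 \left(-19 + \left(129 + \left(C - 15\right)\right) \left(95 + 74\right)\right) - 197289\right) = \left(\sqrt{98349 - 61755} + \frac{1}{-408791}\right) \left(30 \left(-19 + \left(129 + \left(18 - 15\right)\right) \left(95 + 74\right)\right) - 197289\right) = \left(\sqrt{36594} - \frac{1}{408791}\right) \left(30 \left(-19 + \left(129 + \left(18 - 15\right)\right) 169\right) - 197289\right) = \left(3 \sqrt{4066} - \frac{1}{408791}\right) \left(30 \left(-19 + \left(129 + 3\right) 169\right) - 197289\right) = \left(- \frac{1}{408791} + 3 \sqrt{4066}\right) \left(30 \left(-19 + 132 \cdot 169\right) - 197289\right) = \left(- \frac{1}{408791} + 3 \sqrt{4066}\right) \left(30 \left(-19 + 22308\right) - 197289\right) = \left(- \frac{1}{408791} + 3 \sqrt{4066}\right) \left(30 \cdot 22289 - 197289\right) = \left(- \frac{1}{408791} + 3 \sqrt{4066}\right) \left(668670 - 197289\right) = \left(- \frac{1}{408791} + 3 \sqrt{4066}\right) 471381 = - \frac{471381}{408791} + 1414143 \sqrt{4066}$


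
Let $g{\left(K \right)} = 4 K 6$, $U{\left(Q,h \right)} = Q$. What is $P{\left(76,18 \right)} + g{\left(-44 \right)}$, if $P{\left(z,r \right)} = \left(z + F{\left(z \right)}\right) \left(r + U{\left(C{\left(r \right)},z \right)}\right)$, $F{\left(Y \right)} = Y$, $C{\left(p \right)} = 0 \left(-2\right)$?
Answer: $1680$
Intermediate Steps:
$C{\left(p \right)} = 0$
$g{\left(K \right)} = 24 K$
$P{\left(z,r \right)} = 2 r z$ ($P{\left(z,r \right)} = \left(z + z\right) \left(r + 0\right) = 2 z r = 2 r z$)
$P{\left(76,18 \right)} + g{\left(-44 \right)} = 2 \cdot 18 \cdot 76 + 24 \left(-44\right) = 2736 - 1056 = 1680$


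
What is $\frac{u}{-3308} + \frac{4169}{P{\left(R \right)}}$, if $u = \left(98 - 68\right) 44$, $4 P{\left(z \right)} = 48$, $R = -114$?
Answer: $\frac{3443803}{9924} \approx 347.02$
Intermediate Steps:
$P{\left(z \right)} = 12$ ($P{\left(z \right)} = \frac{1}{4} \cdot 48 = 12$)
$u = 1320$ ($u = 30 \cdot 44 = 1320$)
$\frac{u}{-3308} + \frac{4169}{P{\left(R \right)}} = \frac{1320}{-3308} + \frac{4169}{12} = 1320 \left(- \frac{1}{3308}\right) + 4169 \cdot \frac{1}{12} = - \frac{330}{827} + \frac{4169}{12} = \frac{3443803}{9924}$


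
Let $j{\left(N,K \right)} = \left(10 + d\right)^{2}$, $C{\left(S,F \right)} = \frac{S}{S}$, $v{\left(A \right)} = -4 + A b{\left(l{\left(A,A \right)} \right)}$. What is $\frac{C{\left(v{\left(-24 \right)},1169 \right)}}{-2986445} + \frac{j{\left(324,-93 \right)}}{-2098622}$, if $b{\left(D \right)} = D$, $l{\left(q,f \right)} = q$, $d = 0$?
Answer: $- \frac{150371561}{3133709589395} \approx -4.7985 \cdot 10^{-5}$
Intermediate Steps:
$v{\left(A \right)} = -4 + A^{2}$ ($v{\left(A \right)} = -4 + A A = -4 + A^{2}$)
$C{\left(S,F \right)} = 1$
$j{\left(N,K \right)} = 100$ ($j{\left(N,K \right)} = \left(10 + 0\right)^{2} = 10^{2} = 100$)
$\frac{C{\left(v{\left(-24 \right)},1169 \right)}}{-2986445} + \frac{j{\left(324,-93 \right)}}{-2098622} = 1 \frac{1}{-2986445} + \frac{100}{-2098622} = 1 \left(- \frac{1}{2986445}\right) + 100 \left(- \frac{1}{2098622}\right) = - \frac{1}{2986445} - \frac{50}{1049311} = - \frac{150371561}{3133709589395}$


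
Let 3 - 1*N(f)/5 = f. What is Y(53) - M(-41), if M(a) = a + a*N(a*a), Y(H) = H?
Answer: -343896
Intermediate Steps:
N(f) = 15 - 5*f
M(a) = a + a*(15 - 5*a²) (M(a) = a + a*(15 - 5*a*a) = a + a*(15 - 5*a²))
Y(53) - M(-41) = 53 - (-41)*(16 - 5*(-41)²) = 53 - (-41)*(16 - 5*1681) = 53 - (-41)*(16 - 8405) = 53 - (-41)*(-8389) = 53 - 1*343949 = 53 - 343949 = -343896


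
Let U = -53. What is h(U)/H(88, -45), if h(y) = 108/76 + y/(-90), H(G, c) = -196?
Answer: -491/47880 ≈ -0.010255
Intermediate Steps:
h(y) = 27/19 - y/90 (h(y) = 108*(1/76) + y*(-1/90) = 27/19 - y/90)
h(U)/H(88, -45) = (27/19 - 1/90*(-53))/(-196) = (27/19 + 53/90)*(-1/196) = (3437/1710)*(-1/196) = -491/47880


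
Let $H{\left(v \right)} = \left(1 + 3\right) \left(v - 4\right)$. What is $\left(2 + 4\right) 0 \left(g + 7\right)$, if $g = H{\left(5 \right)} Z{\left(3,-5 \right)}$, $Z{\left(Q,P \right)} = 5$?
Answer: $0$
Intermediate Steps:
$H{\left(v \right)} = -16 + 4 v$ ($H{\left(v \right)} = 4 \left(-4 + v\right) = -16 + 4 v$)
$g = 20$ ($g = \left(-16 + 4 \cdot 5\right) 5 = \left(-16 + 20\right) 5 = 4 \cdot 5 = 20$)
$\left(2 + 4\right) 0 \left(g + 7\right) = \left(2 + 4\right) 0 \left(20 + 7\right) = 6 \cdot 0 \cdot 27 = 0 \cdot 27 = 0$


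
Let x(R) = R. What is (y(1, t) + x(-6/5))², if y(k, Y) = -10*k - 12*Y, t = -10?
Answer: 295936/25 ≈ 11837.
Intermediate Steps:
y(k, Y) = -12*Y - 10*k
(y(1, t) + x(-6/5))² = ((-12*(-10) - 10*1) - 6/5)² = ((120 - 10) - 6*⅕)² = (110 - 6/5)² = (544/5)² = 295936/25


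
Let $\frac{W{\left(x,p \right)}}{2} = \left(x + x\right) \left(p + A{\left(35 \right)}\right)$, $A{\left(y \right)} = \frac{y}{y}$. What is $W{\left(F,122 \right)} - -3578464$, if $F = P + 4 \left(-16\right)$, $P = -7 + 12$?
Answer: $3549436$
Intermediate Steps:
$P = 5$
$A{\left(y \right)} = 1$
$F = -59$ ($F = 5 + 4 \left(-16\right) = 5 - 64 = -59$)
$W{\left(x,p \right)} = 4 x \left(1 + p\right)$ ($W{\left(x,p \right)} = 2 \left(x + x\right) \left(p + 1\right) = 2 \cdot 2 x \left(1 + p\right) = 4 x \left(1 + p\right)$)
$W{\left(F,122 \right)} - -3578464 = 4 \left(-59\right) \left(1 + 122\right) - -3578464 = 4 \left(-59\right) 123 + 3578464 = -29028 + 3578464 = 3549436$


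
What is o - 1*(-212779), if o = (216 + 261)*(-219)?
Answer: 108316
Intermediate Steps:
o = -104463 (o = 477*(-219) = -104463)
o - 1*(-212779) = -104463 - 1*(-212779) = -104463 + 212779 = 108316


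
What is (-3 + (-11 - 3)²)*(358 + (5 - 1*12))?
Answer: 67743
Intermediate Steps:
(-3 + (-11 - 3)²)*(358 + (5 - 1*12)) = (-3 + (-14)²)*(358 + (5 - 12)) = (-3 + 196)*(358 - 7) = 193*351 = 67743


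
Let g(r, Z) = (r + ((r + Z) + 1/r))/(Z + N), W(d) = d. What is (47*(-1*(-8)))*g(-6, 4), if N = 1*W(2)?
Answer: -4606/9 ≈ -511.78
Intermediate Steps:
N = 2 (N = 1*2 = 2)
g(r, Z) = (Z + 1/r + 2*r)/(2 + Z) (g(r, Z) = (r + ((r + Z) + 1/r))/(Z + 2) = (r + ((Z + r) + 1/r))/(2 + Z) = (r + (Z + r + 1/r))/(2 + Z) = (Z + 1/r + 2*r)/(2 + Z))
(47*(-1*(-8)))*g(-6, 4) = (47*(-1*(-8)))*((1 + 2*(-6)² + 4*(-6))/((-6)*(2 + 4))) = (47*8)*(-⅙*(1 + 2*36 - 24)/6) = 376*(-⅙*⅙*(1 + 72 - 24)) = 376*(-⅙*⅙*49) = 376*(-49/36) = -4606/9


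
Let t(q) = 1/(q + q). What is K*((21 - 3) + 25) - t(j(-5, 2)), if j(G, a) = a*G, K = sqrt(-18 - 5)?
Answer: 1/20 + 43*I*sqrt(23) ≈ 0.05 + 206.22*I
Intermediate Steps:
K = I*sqrt(23) (K = sqrt(-23) = I*sqrt(23) ≈ 4.7958*I)
j(G, a) = G*a
t(q) = 1/(2*q)
K*((21 - 3) + 25) - t(j(-5, 2)) = (I*sqrt(23))*((21 - 3) + 25) - 1/(2*((-5*2))) = (I*sqrt(23))*(18 + 25) - 1/(2*(-10)) = (I*sqrt(23))*43 - (-1)/(2*10) = 43*I*sqrt(23) - 1*(-1/20) = 43*I*sqrt(23) + 1/20 = 1/20 + 43*I*sqrt(23)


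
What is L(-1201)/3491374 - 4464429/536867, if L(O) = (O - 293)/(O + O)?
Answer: -18719976192830997/2251158585794858 ≈ -8.3157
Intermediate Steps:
L(O) = (-293 + O)/(2*O) (L(O) = (-293 + O)/((2*O)) = (-293 + O)*(1/(2*O)) = (-293 + O)/(2*O))
L(-1201)/3491374 - 4464429/536867 = ((1/2)*(-293 - 1201)/(-1201))/3491374 - 4464429/536867 = ((1/2)*(-1/1201)*(-1494))*(1/3491374) - 4464429*1/536867 = (747/1201)*(1/3491374) - 4464429/536867 = 747/4193140174 - 4464429/536867 = -18719976192830997/2251158585794858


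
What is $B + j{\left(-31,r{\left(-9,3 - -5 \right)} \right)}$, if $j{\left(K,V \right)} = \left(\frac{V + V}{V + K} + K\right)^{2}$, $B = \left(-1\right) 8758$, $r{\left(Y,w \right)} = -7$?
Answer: $- \frac{2822914}{361} \approx -7819.7$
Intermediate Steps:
$B = -8758$
$j{\left(K,V \right)} = \left(K + \frac{2 V}{K + V}\right)^{2}$ ($j{\left(K,V \right)} = \left(\frac{2 V}{K + V} + K\right)^{2} = \left(K + \frac{2 V}{K + V}\right)^{2}$)
$B + j{\left(-31,r{\left(-9,3 - -5 \right)} \right)} = -8758 + \frac{\left(\left(-31\right)^{2} + 2 \left(-7\right) - -217\right)^{2}}{\left(-31 - 7\right)^{2}} = -8758 + \frac{\left(961 - 14 + 217\right)^{2}}{1444} = -8758 + \frac{1164^{2}}{1444} = -8758 + \frac{1}{1444} \cdot 1354896 = -8758 + \frac{338724}{361} = - \frac{2822914}{361}$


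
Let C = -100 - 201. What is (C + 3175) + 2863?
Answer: 5737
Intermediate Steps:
C = -301
(C + 3175) + 2863 = (-301 + 3175) + 2863 = 2874 + 2863 = 5737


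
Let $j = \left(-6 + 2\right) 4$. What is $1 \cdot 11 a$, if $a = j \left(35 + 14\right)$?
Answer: $-8624$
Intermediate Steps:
$j = -16$ ($j = \left(-4\right) 4 = -16$)
$a = -784$ ($a = - 16 \left(35 + 14\right) = \left(-16\right) 49 = -784$)
$1 \cdot 11 a = 1 \cdot 11 \left(-784\right) = 11 \left(-784\right) = -8624$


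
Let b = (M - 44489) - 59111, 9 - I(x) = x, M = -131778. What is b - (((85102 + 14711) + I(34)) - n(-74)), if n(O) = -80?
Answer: -335246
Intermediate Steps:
I(x) = 9 - x
b = -235378 (b = (-131778 - 44489) - 59111 = -176267 - 59111 = -235378)
b - (((85102 + 14711) + I(34)) - n(-74)) = -235378 - (((85102 + 14711) + (9 - 1*34)) - 1*(-80)) = -235378 - ((99813 + (9 - 34)) + 80) = -235378 - ((99813 - 25) + 80) = -235378 - (99788 + 80) = -235378 - 1*99868 = -235378 - 99868 = -335246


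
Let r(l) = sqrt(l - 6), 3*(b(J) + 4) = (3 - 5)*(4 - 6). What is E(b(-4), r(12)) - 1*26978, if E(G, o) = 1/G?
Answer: -215827/8 ≈ -26978.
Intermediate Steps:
b(J) = -8/3 (b(J) = -4 + ((3 - 5)*(4 - 6))/3 = -4 + (-2*(-2))/3 = -4 + (1/3)*4 = -4 + 4/3 = -8/3)
r(l) = sqrt(-6 + l)
E(b(-4), r(12)) - 1*26978 = 1/(-8/3) - 1*26978 = -3/8 - 26978 = -215827/8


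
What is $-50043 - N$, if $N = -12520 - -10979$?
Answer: $-48502$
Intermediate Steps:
$N = -1541$ ($N = -12520 + 10979 = -1541$)
$-50043 - N = -50043 - -1541 = -50043 + 1541 = -48502$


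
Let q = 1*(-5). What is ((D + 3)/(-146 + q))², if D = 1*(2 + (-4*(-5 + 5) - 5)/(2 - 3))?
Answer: 100/22801 ≈ 0.0043858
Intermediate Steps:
q = -5
D = 7 (D = 1*(2 + (-4*0 - 5)/(-1)) = 1*(2 + (0 - 5)*(-1)) = 1*(2 - 5*(-1)) = 1*(2 + 5) = 1*7 = 7)
((D + 3)/(-146 + q))² = ((7 + 3)/(-146 - 5))² = (10/(-151))² = (10*(-1/151))² = (-10/151)² = 100/22801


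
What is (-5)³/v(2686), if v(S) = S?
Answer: -125/2686 ≈ -0.046538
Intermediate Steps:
(-5)³/v(2686) = (-5)³/2686 = -125*1/2686 = -125/2686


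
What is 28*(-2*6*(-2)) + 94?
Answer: 766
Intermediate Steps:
28*(-2*6*(-2)) + 94 = 28*(-12*(-2)) + 94 = 28*24 + 94 = 672 + 94 = 766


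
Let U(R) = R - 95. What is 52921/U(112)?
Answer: 3113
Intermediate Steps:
U(R) = -95 + R
52921/U(112) = 52921/(-95 + 112) = 52921/17 = 52921*(1/17) = 3113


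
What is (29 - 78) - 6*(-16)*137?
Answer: 13103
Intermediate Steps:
(29 - 78) - 6*(-16)*137 = -49 + 96*137 = -49 + 13152 = 13103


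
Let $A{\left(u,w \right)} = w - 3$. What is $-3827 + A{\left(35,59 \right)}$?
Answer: $-3771$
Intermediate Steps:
$A{\left(u,w \right)} = -3 + w$ ($A{\left(u,w \right)} = w - 3 = -3 + w$)
$-3827 + A{\left(35,59 \right)} = -3827 + \left(-3 + 59\right) = -3827 + 56 = -3771$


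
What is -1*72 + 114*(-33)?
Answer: -3834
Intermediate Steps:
-1*72 + 114*(-33) = -72 - 3762 = -3834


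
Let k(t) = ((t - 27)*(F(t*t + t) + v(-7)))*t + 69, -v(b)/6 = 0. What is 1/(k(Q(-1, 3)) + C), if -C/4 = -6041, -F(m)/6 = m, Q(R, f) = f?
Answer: 1/29417 ≈ 3.3994e-5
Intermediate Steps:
v(b) = 0 (v(b) = -6*0 = 0)
F(m) = -6*m
C = 24164 (C = -4*(-6041) = 24164)
k(t) = 69 + t*(-27 + t)*(-6*t - 6*t²) (k(t) = ((t - 27)*(-6*(t*t + t) + 0))*t + 69 = ((-27 + t)*(-6*(t² + t) + 0))*t + 69 = ((-27 + t)*(-6*(t + t²) + 0))*t + 69 = ((-27 + t)*((-6*t - 6*t²) + 0))*t + 69 = ((-27 + t)*(-6*t - 6*t²))*t + 69 = t*(-27 + t)*(-6*t - 6*t²) + 69 = 69 + t*(-27 + t)*(-6*t - 6*t²))
1/(k(Q(-1, 3)) + C) = 1/((69 - 6*3⁴ + 156*3³ + 162*3²) + 24164) = 1/((69 - 6*81 + 156*27 + 162*9) + 24164) = 1/((69 - 486 + 4212 + 1458) + 24164) = 1/(5253 + 24164) = 1/29417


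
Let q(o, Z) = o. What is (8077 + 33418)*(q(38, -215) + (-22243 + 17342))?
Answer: -201790185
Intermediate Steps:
(8077 + 33418)*(q(38, -215) + (-22243 + 17342)) = (8077 + 33418)*(38 + (-22243 + 17342)) = 41495*(38 - 4901) = 41495*(-4863) = -201790185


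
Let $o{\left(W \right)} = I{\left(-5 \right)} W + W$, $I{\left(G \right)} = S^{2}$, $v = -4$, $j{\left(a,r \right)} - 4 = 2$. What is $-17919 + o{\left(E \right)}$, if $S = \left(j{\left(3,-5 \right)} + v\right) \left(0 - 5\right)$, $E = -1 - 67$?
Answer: $-24787$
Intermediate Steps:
$j{\left(a,r \right)} = 6$ ($j{\left(a,r \right)} = 4 + 2 = 6$)
$E = -68$
$S = -10$ ($S = \left(6 - 4\right) \left(0 - 5\right) = 2 \left(-5\right) = -10$)
$I{\left(G \right)} = 100$ ($I{\left(G \right)} = \left(-10\right)^{2} = 100$)
$o{\left(W \right)} = 101 W$ ($o{\left(W \right)} = 100 W + W = 101 W$)
$-17919 + o{\left(E \right)} = -17919 + 101 \left(-68\right) = -17919 - 6868 = -24787$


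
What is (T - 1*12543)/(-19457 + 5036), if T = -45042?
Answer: 1745/437 ≈ 3.9931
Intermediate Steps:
(T - 1*12543)/(-19457 + 5036) = (-45042 - 1*12543)/(-19457 + 5036) = (-45042 - 12543)/(-14421) = -57585*(-1/14421) = 1745/437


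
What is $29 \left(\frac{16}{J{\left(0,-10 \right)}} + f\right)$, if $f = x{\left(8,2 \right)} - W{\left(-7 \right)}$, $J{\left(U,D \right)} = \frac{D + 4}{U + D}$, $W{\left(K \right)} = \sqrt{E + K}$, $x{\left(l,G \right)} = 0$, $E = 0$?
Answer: $\frac{2320}{3} - 29 i \sqrt{7} \approx 773.33 - 76.727 i$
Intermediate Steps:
$W{\left(K \right)} = \sqrt{K}$ ($W{\left(K \right)} = \sqrt{0 + K} = \sqrt{K}$)
$J{\left(U,D \right)} = \frac{4 + D}{D + U}$
$f = - i \sqrt{7}$ ($f = 0 - \sqrt{-7} = 0 - i \sqrt{7} = - i \sqrt{7} \approx - 2.6458 i$)
$29 \left(\frac{16}{J{\left(0,-10 \right)}} + f\right) = 29 \left(\frac{16}{\frac{1}{-10 + 0} \left(4 - 10\right)} - i \sqrt{7}\right) = 29 \left(\frac{16}{\frac{1}{-10} \left(-6\right)} - i \sqrt{7}\right) = 29 \left(\frac{16}{\left(- \frac{1}{10}\right) \left(-6\right)} - i \sqrt{7}\right) = 29 \left(\frac{16}{\frac{3}{5}} - i \sqrt{7}\right) = 29 \left(16 \cdot \frac{5}{3} - i \sqrt{7}\right) = 29 \left(\frac{80}{3} - i \sqrt{7}\right) = \frac{2320}{3} - 29 i \sqrt{7}$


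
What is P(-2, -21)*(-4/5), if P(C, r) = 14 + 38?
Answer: -208/5 ≈ -41.600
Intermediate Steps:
P(C, r) = 52
P(-2, -21)*(-4/5) = 52*(-4/5) = 52*(-1*⅘) = 52*(-⅘) = -208/5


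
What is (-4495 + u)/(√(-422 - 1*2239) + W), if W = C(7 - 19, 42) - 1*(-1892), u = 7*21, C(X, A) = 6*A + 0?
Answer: -9322112/4599397 + 4348*I*√2661/4599397 ≈ -2.0268 + 0.048765*I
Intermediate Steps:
C(X, A) = 6*A
u = 147
W = 2144 (W = 6*42 - 1*(-1892) = 252 + 1892 = 2144)
(-4495 + u)/(√(-422 - 1*2239) + W) = (-4495 + 147)/(√(-422 - 1*2239) + 2144) = -4348/(√(-422 - 2239) + 2144) = -4348/(√(-2661) + 2144) = -4348/(I*√2661 + 2144) = -4348/(2144 + I*√2661)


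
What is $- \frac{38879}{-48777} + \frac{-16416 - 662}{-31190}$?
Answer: $\frac{1022824808}{760677315} \approx 1.3446$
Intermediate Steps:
$- \frac{38879}{-48777} + \frac{-16416 - 662}{-31190} = \left(-38879\right) \left(- \frac{1}{48777}\right) + \left(-16416 - 662\right) \left(- \frac{1}{31190}\right) = \frac{38879}{48777} - - \frac{8539}{15595} = \frac{38879}{48777} + \frac{8539}{15595} = \frac{1022824808}{760677315}$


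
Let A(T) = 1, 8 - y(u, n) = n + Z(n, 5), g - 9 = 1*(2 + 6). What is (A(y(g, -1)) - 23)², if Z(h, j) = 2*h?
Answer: 484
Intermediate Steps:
g = 17 (g = 9 + 1*(2 + 6) = 9 + 1*8 = 9 + 8 = 17)
y(u, n) = 8 - 3*n (y(u, n) = 8 - (n + 2*n) = 8 - 3*n)
(A(y(g, -1)) - 23)² = (1 - 23)² = (-22)² = 484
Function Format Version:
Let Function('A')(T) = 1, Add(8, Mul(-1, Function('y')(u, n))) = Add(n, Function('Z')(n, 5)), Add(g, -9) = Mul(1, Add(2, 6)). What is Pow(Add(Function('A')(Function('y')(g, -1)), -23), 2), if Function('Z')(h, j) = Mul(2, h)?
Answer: 484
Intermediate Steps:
g = 17 (g = Add(9, Mul(1, Add(2, 6))) = Add(9, Mul(1, 8)) = Add(9, 8) = 17)
Function('y')(u, n) = Add(8, Mul(-3, n)) (Function('y')(u, n) = Add(8, Mul(-1, Add(n, Mul(2, n)))) = Add(8, Mul(-1, Mul(3, n))) = Add(8, Mul(-3, n)))
Pow(Add(Function('A')(Function('y')(g, -1)), -23), 2) = Pow(Add(1, -23), 2) = Pow(-22, 2) = 484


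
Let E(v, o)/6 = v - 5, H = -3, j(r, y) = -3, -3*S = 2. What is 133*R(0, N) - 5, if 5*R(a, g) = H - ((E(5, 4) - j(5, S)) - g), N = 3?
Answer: -424/5 ≈ -84.800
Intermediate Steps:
S = -⅔ (S = -⅓*2 = -⅔ ≈ -0.66667)
E(v, o) = -30 + 6*v (E(v, o) = 6*(v - 5) = 6*(-5 + v) = -30 + 6*v)
R(a, g) = -6/5 + g/5 (R(a, g) = (-3 - (((-30 + 6*5) - 1*(-3)) - g))/5 = (-3 - (((-30 + 30) + 3) - g))/5 = (-3 - ((0 + 3) - g))/5 = (-3 - (3 - g))/5 = (-3 + (-3 + g))/5 = (-6 + g)/5 = -6/5 + g/5)
133*R(0, N) - 5 = 133*(-6/5 + (⅕)*3) - 5 = 133*(-6/5 + ⅗) - 5 = 133*(-⅗) - 5 = -399/5 - 5 = -424/5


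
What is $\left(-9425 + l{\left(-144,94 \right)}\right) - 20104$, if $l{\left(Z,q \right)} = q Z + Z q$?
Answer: $-56601$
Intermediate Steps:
$l{\left(Z,q \right)} = 2 Z q$ ($l{\left(Z,q \right)} = Z q + Z q = 2 Z q$)
$\left(-9425 + l{\left(-144,94 \right)}\right) - 20104 = \left(-9425 + 2 \left(-144\right) 94\right) - 20104 = \left(-9425 - 27072\right) - 20104 = -36497 - 20104 = -56601$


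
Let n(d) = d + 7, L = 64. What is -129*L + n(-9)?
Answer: -8258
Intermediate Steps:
n(d) = 7 + d
-129*L + n(-9) = -129*64 + (7 - 9) = -8256 - 2 = -8258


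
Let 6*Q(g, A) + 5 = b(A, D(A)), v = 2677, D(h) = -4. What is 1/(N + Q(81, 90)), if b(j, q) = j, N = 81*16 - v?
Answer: -6/8201 ≈ -0.00073162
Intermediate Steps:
N = -1381 (N = 81*16 - 1*2677 = 1296 - 2677 = -1381)
Q(g, A) = -⅚ + A/6
1/(N + Q(81, 90)) = 1/(-1381 + (-⅚ + (⅙)*90)) = 1/(-1381 + (-⅚ + 15)) = 1/(-1381 + 85/6) = 1/(-8201/6) = -6/8201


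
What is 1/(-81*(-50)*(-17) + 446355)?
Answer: 1/377505 ≈ 2.6490e-6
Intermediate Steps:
1/(-81*(-50)*(-17) + 446355) = 1/(4050*(-17) + 446355) = 1/(-68850 + 446355) = 1/377505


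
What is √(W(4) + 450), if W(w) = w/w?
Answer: √451 ≈ 21.237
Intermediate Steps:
W(w) = 1
√(W(4) + 450) = √(1 + 450) = √451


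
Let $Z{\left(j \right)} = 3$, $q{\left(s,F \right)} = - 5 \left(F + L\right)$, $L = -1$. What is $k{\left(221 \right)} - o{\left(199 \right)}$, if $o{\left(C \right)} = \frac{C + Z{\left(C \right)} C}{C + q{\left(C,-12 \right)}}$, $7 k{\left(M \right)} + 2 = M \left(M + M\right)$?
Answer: $\frac{6445487}{462} \approx 13951.0$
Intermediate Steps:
$k{\left(M \right)} = - \frac{2}{7} + \frac{2 M^{2}}{7}$ ($k{\left(M \right)} = - \frac{2}{7} + \frac{M \left(M + M\right)}{7} = - \frac{2}{7} + \frac{M 2 M}{7} = - \frac{2}{7} + \frac{2 M^{2}}{7}$)
$q{\left(s,F \right)} = 5 - 5 F$ ($q{\left(s,F \right)} = - 5 \left(F - 1\right) = - 5 \left(-1 + F\right) = 5 - 5 F$)
$o{\left(C \right)} = \frac{4 C}{65 + C}$ ($o{\left(C \right)} = \frac{C + 3 C}{C + \left(5 - -60\right)} = \frac{4 C}{C + \left(5 + 60\right)} = \frac{4 C}{C + 65} = \frac{4 C}{65 + C}$)
$k{\left(221 \right)} - o{\left(199 \right)} = \left(- \frac{2}{7} + \frac{2 \cdot 221^{2}}{7}\right) - 4 \cdot 199 \frac{1}{65 + 199} = \left(- \frac{2}{7} + \frac{2}{7} \cdot 48841\right) - 4 \cdot 199 \cdot \frac{1}{264} = \left(- \frac{2}{7} + \frac{97682}{7}\right) - 4 \cdot 199 \cdot \frac{1}{264} = \frac{97680}{7} - \frac{199}{66} = \frac{6445487}{462}$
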